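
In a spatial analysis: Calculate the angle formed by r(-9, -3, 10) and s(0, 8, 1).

r·s = (-9)·0 + (-3)·8 + 10·1 = 0 - 24 + 10 = -14
|r| = √((-9)² + (-3)² + 10²) = √190 ≈ 13.78
|s| = √(0² + 8² + 1²) = √65 ≈ 8.062
cos θ = (r·s)/(|r||s|) = -14/(13.78·8.062) ≈ -0.126
θ = arccos(-0.126) ≈ 97.24°

97.24°


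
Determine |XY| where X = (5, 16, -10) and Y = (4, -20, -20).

d = √[(x₂-x₁)² + (y₂-y₁)² + (z₂-z₁)²]
  = √[(-1)² + (-36)² + (-10)²]
  = √[1 + 1296 + 100]
  = √1397
  ≈ 37.38

37.38


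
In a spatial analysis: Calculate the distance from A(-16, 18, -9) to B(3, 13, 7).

d = √[(x₂-x₁)² + (y₂-y₁)² + (z₂-z₁)²]
  = √[19² + (-5)² + 16²]
  = √[361 + 25 + 256]
  = √642
  ≈ 25.34

25.34


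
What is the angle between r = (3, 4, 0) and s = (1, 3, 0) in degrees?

r·s = 3·1 + 4·3 + 0·0 = 3 + 12 + 0 = 15
|r| = √(3² + 4² + 0²) = √25 ≈ 5
|s| = √(1² + 3² + 0²) = √10 ≈ 3.162
cos θ = (r·s)/(|r||s|) = 15/(5·3.162) ≈ 0.9487
θ = arccos(0.9487) ≈ 18.43°

18.43°


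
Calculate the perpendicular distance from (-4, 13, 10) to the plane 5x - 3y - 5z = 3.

distance = |a·x₀ + b·y₀ + c·z₀ - d| / √(a² + b² + c²)
  = |5·(-4) + (-3)·13 + (-5)·10 - 3| / √(5² + (-3)² + (-5)²)
  = |-20 - 39 - 50 - 3| / √(25 + 9 + 25)
  = |-112| / √59
  = 112 / 7.681
  ≈ 14.58

14.58


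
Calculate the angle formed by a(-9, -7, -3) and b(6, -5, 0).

a·b = (-9)·6 + (-7)·(-5) + (-3)·0 = -54 + 35 + 0 = -19
|a| = √((-9)² + (-7)² + (-3)²) = √139 ≈ 11.79
|b| = √(6² + (-5)² + 0²) = √61 ≈ 7.81
cos θ = (a·b)/(|a||b|) = -19/(11.79·7.81) ≈ -0.2063
θ = arccos(-0.2063) ≈ 101.9°

101.9°


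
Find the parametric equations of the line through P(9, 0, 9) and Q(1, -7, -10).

Direction vector d = Q - P = (1 - 9, -7 + 0, -10 - 9) = (-8, -7, -19)
Parametric form r = P + t·d:
x = 9 - 8t, y = 0 - 7t, z = 9 - 19t

x = 9 - 8t, y = 0 - 7t, z = 9 - 19t


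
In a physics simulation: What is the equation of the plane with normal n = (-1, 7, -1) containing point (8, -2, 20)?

The plane through P with normal n = (a, b, c) satisfies n·(r - P) = 0,
i.e. ax + by + cz = a·x₀ + b·y₀ + c·z₀.
d = (-1)·8 + 7·(-2) + (-1)·20
  = -8 - 14 - 20
  = -42
Equation: -x + 7y - z = -42

-x + 7y - z = -42


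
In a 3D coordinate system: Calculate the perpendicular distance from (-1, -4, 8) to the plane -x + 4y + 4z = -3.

distance = |a·x₀ + b·y₀ + c·z₀ - d| / √(a² + b² + c²)
  = |(-1)·(-1) + 4·(-4) + 4·8 - (-3)| / √((-1)² + 4² + 4²)
  = |1 - 16 + 32 + 3| / √(1 + 16 + 16)
  = |20| / √33
  = 20 / 5.745
  ≈ 3.482

3.482


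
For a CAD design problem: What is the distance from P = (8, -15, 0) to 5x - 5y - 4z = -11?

distance = |a·x₀ + b·y₀ + c·z₀ - d| / √(a² + b² + c²)
  = |5·8 + (-5)·(-15) + (-4)·0 - (-11)| / √(5² + (-5)² + (-4)²)
  = |40 + 75 + 0 + 11| / √(25 + 25 + 16)
  = |126| / √66
  = 126 / 8.124
  ≈ 15.51

15.51


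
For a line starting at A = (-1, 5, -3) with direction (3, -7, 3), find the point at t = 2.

P(t) = A + t·d
  = (-1 + 3·2, 5 + (-7)·2, -3 + 3·2)
  = (-1 + 6, 5 - 14, -3 + 6)
  = (5, -9, 3)

(5, -9, 3)


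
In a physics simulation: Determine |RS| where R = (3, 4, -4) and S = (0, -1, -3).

d = √[(x₂-x₁)² + (y₂-y₁)² + (z₂-z₁)²]
  = √[(-3)² + (-5)² + 1²]
  = √[9 + 25 + 1]
  = √35
  ≈ 5.916

5.916


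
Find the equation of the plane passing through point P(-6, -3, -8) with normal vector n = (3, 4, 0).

The plane through P with normal n = (a, b, c) satisfies n·(r - P) = 0,
i.e. ax + by + cz = a·x₀ + b·y₀ + c·z₀.
d = 3·(-6) + 4·(-3) + 0·(-8)
  = -18 - 12 + 0
  = -30
Equation: 3x + 4y = -30

3x + 4y = -30


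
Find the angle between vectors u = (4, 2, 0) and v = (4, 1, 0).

u·v = 4·4 + 2·1 + 0·0 = 16 + 2 + 0 = 18
|u| = √(4² + 2² + 0²) = √20 ≈ 4.472
|v| = √(4² + 1² + 0²) = √17 ≈ 4.123
cos θ = (u·v)/(|u||v|) = 18/(4.472·4.123) ≈ 0.9762
θ = arccos(0.9762) ≈ 12.53°

12.53°


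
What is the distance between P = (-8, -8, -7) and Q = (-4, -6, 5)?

d = √[(x₂-x₁)² + (y₂-y₁)² + (z₂-z₁)²]
  = √[4² + 2² + 12²]
  = √[16 + 4 + 144]
  = √164
  ≈ 12.81

12.81


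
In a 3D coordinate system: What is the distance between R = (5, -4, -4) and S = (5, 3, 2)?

d = √[(x₂-x₁)² + (y₂-y₁)² + (z₂-z₁)²]
  = √[0² + 7² + 6²]
  = √[0 + 49 + 36]
  = √85
  ≈ 9.22

9.22


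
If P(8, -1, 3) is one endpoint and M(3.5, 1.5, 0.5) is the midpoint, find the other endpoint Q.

Q = 2M - P
  = (2·3.5 - 8, 2·1.5 - (-1), 2·0.5 - 3)
  = (7 - 8, 3 + 1, 1 - 3)
  = (-1, 4, -2)

(-1, 4, -2)


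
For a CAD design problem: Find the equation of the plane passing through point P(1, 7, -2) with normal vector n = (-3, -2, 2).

The plane through P with normal n = (a, b, c) satisfies n·(r - P) = 0,
i.e. ax + by + cz = a·x₀ + b·y₀ + c·z₀.
d = (-3)·1 + (-2)·7 + 2·(-2)
  = -3 - 14 - 4
  = -21
Equation: -3x - 2y + 2z = -21

-3x - 2y + 2z = -21


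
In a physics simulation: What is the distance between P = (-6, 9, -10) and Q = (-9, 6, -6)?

d = √[(x₂-x₁)² + (y₂-y₁)² + (z₂-z₁)²]
  = √[(-3)² + (-3)² + 4²]
  = √[9 + 9 + 16]
  = √34
  ≈ 5.831

5.831


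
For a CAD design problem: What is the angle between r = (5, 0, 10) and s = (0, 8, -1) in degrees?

r·s = 5·0 + 0·8 + 10·(-1) = 0 + 0 - 10 = -10
|r| = √(5² + 0² + 10²) = √125 ≈ 11.18
|s| = √(0² + 8² + (-1)²) = √65 ≈ 8.062
cos θ = (r·s)/(|r||s|) = -10/(11.18·8.062) ≈ -0.1109
θ = arccos(-0.1109) ≈ 96.37°

96.37°


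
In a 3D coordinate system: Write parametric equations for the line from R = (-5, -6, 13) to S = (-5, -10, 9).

Direction vector d = S - R = (-5 + 5, -10 + 6, 9 - 13) = (0, -4, -4)
Parametric form r = R + t·d:
x = -5, y = -6 - 4t, z = 13 - 4t

x = -5, y = -6 - 4t, z = 13 - 4t


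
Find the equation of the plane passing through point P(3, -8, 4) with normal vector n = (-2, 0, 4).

The plane through P with normal n = (a, b, c) satisfies n·(r - P) = 0,
i.e. ax + by + cz = a·x₀ + b·y₀ + c·z₀.
d = (-2)·3 + 0·(-8) + 4·4
  = -6 + 0 + 16
  = 10
Equation: -2x + 4z = 10

-2x + 4z = 10


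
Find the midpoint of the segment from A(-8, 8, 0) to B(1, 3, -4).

M = ((x₁+x₂)/2, (y₁+y₂)/2, (z₁+z₂)/2)
  = ((-8 + 1)/2, (8 + 3)/2, (0 - 4)/2)
  = (-7/2, 11/2, -4/2)
  = (-3.5, 5.5, -2)

(-3.5, 5.5, -2)


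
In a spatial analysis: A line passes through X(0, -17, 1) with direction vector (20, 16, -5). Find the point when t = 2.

P(t) = X + t·d
  = (0 + 20·2, -17 + 16·2, 1 + (-5)·2)
  = (0 + 40, -17 + 32, 1 - 10)
  = (40, 15, -9)

(40, 15, -9)


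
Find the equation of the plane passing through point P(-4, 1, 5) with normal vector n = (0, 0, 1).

The plane through P with normal n = (a, b, c) satisfies n·(r - P) = 0,
i.e. ax + by + cz = a·x₀ + b·y₀ + c·z₀.
d = 0·(-4) + 0·1 + 1·5
  = 0 + 0 + 5
  = 5
Equation: z = 5

z = 5


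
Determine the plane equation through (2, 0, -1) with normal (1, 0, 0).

The plane through P with normal n = (a, b, c) satisfies n·(r - P) = 0,
i.e. ax + by + cz = a·x₀ + b·y₀ + c·z₀.
d = 1·2 + 0·0 + 0·(-1)
  = 2 + 0 + 0
  = 2
Equation: x = 2

x = 2


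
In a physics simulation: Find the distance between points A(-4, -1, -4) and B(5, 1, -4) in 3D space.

d = √[(x₂-x₁)² + (y₂-y₁)² + (z₂-z₁)²]
  = √[9² + 2² + 0²]
  = √[81 + 4 + 0]
  = √85
  ≈ 9.22

9.22


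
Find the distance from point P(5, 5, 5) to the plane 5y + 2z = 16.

distance = |a·x₀ + b·y₀ + c·z₀ - d| / √(a² + b² + c²)
  = |0·5 + 5·5 + 2·5 - 16| / √(0² + 5² + 2²)
  = |0 + 25 + 10 - 16| / √(0 + 25 + 4)
  = |19| / √29
  = 19 / 5.385
  ≈ 3.528

3.528


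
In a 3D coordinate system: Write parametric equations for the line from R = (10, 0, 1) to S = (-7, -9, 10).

Direction vector d = S - R = (-7 - 10, -9 + 0, 10 - 1) = (-17, -9, 9)
Parametric form r = R + t·d:
x = 10 - 17t, y = 0 - 9t, z = 1 + 9t

x = 10 - 17t, y = 0 - 9t, z = 1 + 9t


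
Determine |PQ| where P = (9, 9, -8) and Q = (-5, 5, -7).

d = √[(x₂-x₁)² + (y₂-y₁)² + (z₂-z₁)²]
  = √[(-14)² + (-4)² + 1²]
  = √[196 + 16 + 1]
  = √213
  ≈ 14.59

14.59


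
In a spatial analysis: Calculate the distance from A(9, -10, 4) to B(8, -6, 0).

d = √[(x₂-x₁)² + (y₂-y₁)² + (z₂-z₁)²]
  = √[(-1)² + 4² + (-4)²]
  = √[1 + 16 + 16]
  = √33
  ≈ 5.745

5.745


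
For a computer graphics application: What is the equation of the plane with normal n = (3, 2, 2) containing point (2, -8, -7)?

The plane through P with normal n = (a, b, c) satisfies n·(r - P) = 0,
i.e. ax + by + cz = a·x₀ + b·y₀ + c·z₀.
d = 3·2 + 2·(-8) + 2·(-7)
  = 6 - 16 - 14
  = -24
Equation: 3x + 2y + 2z = -24

3x + 2y + 2z = -24


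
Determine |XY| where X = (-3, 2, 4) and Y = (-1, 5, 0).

d = √[(x₂-x₁)² + (y₂-y₁)² + (z₂-z₁)²]
  = √[2² + 3² + (-4)²]
  = √[4 + 9 + 16]
  = √29
  ≈ 5.385

5.385


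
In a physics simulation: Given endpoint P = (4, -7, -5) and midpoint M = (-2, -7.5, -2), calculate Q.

Q = 2M - P
  = (2·(-2) - 4, 2·(-7.5) - (-7), 2·(-2) - (-5))
  = (-4 - 4, -15 + 7, -4 + 5)
  = (-8, -8, 1)

(-8, -8, 1)


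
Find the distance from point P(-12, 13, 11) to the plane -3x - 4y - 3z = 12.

distance = |a·x₀ + b·y₀ + c·z₀ - d| / √(a² + b² + c²)
  = |(-3)·(-12) + (-4)·13 + (-3)·11 - 12| / √((-3)² + (-4)² + (-3)²)
  = |36 - 52 - 33 - 12| / √(9 + 16 + 9)
  = |-61| / √34
  = 61 / 5.831
  ≈ 10.46

10.46


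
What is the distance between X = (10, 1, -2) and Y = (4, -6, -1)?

d = √[(x₂-x₁)² + (y₂-y₁)² + (z₂-z₁)²]
  = √[(-6)² + (-7)² + 1²]
  = √[36 + 49 + 1]
  = √86
  ≈ 9.274

9.274


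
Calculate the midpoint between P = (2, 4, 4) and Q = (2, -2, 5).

M = ((x₁+x₂)/2, (y₁+y₂)/2, (z₁+z₂)/2)
  = ((2 + 2)/2, (4 - 2)/2, (4 + 5)/2)
  = (4/2, 2/2, 9/2)
  = (2, 1, 4.5)

(2, 1, 4.5)


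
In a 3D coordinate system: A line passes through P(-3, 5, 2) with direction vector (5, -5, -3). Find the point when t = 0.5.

P(t) = P + t·d
  = (-3 + 5·0.5, 5 + (-5)·0.5, 2 + (-3)·0.5)
  = (-3 + 2.5, 5 - 2.5, 2 - 1.5)
  = (-0.5, 2.5, 0.5)

(-0.5, 2.5, 0.5)


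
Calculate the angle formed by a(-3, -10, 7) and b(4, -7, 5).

a·b = (-3)·4 + (-10)·(-7) + 7·5 = -12 + 70 + 35 = 93
|a| = √((-3)² + (-10)² + 7²) = √158 ≈ 12.57
|b| = √(4² + (-7)² + 5²) = √90 ≈ 9.487
cos θ = (a·b)/(|a||b|) = 93/(12.57·9.487) ≈ 0.7799
θ = arccos(0.7799) ≈ 38.75°

38.75°


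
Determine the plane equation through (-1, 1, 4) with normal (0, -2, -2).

The plane through P with normal n = (a, b, c) satisfies n·(r - P) = 0,
i.e. ax + by + cz = a·x₀ + b·y₀ + c·z₀.
d = 0·(-1) + (-2)·1 + (-2)·4
  = 0 - 2 - 8
  = -10
Equation: -2y - 2z = -10

-2y - 2z = -10


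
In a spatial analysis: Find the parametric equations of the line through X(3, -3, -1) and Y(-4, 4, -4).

Direction vector d = Y - X = (-4 - 3, 4 + 3, -4 + 1) = (-7, 7, -3)
Parametric form r = X + t·d:
x = 3 - 7t, y = -3 + 7t, z = -1 - 3t

x = 3 - 7t, y = -3 + 7t, z = -1 - 3t


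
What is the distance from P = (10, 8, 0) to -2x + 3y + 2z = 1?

distance = |a·x₀ + b·y₀ + c·z₀ - d| / √(a² + b² + c²)
  = |(-2)·10 + 3·8 + 2·0 - 1| / √((-2)² + 3² + 2²)
  = |-20 + 24 + 0 - 1| / √(4 + 9 + 4)
  = |3| / √17
  = 3 / 4.123
  ≈ 0.7276

0.7276


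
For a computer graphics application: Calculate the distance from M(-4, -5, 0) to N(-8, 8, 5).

d = √[(x₂-x₁)² + (y₂-y₁)² + (z₂-z₁)²]
  = √[(-4)² + 13² + 5²]
  = √[16 + 169 + 25]
  = √210
  ≈ 14.49

14.49


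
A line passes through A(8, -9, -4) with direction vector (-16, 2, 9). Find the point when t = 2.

P(t) = A + t·d
  = (8 + (-16)·2, -9 + 2·2, -4 + 9·2)
  = (8 - 32, -9 + 4, -4 + 18)
  = (-24, -5, 14)

(-24, -5, 14)


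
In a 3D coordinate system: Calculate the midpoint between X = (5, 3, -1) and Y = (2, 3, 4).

M = ((x₁+x₂)/2, (y₁+y₂)/2, (z₁+z₂)/2)
  = ((5 + 2)/2, (3 + 3)/2, (-1 + 4)/2)
  = (7/2, 6/2, 3/2)
  = (3.5, 3, 1.5)

(3.5, 3, 1.5)


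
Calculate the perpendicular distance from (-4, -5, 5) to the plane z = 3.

distance = |a·x₀ + b·y₀ + c·z₀ - d| / √(a² + b² + c²)
  = |0·(-4) + 0·(-5) + 1·5 - 3| / √(0² + 0² + 1²)
  = |0 + 0 + 5 - 3| / √(0 + 0 + 1)
  = |2| / √1
  = 2 / 1
  ≈ 2

2


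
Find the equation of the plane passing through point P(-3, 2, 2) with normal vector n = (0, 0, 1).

The plane through P with normal n = (a, b, c) satisfies n·(r - P) = 0,
i.e. ax + by + cz = a·x₀ + b·y₀ + c·z₀.
d = 0·(-3) + 0·2 + 1·2
  = 0 + 0 + 2
  = 2
Equation: z = 2

z = 2


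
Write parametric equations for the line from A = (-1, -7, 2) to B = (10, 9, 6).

Direction vector d = B - A = (10 + 1, 9 + 7, 6 - 2) = (11, 16, 4)
Parametric form r = A + t·d:
x = -1 + 11t, y = -7 + 16t, z = 2 + 4t

x = -1 + 11t, y = -7 + 16t, z = 2 + 4t


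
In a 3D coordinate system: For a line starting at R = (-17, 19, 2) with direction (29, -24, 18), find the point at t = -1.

P(t) = R + t·d
  = (-17 + 29·(-1), 19 + (-24)·(-1), 2 + 18·(-1))
  = (-17 - 29, 19 + 24, 2 - 18)
  = (-46, 43, -16)

(-46, 43, -16)


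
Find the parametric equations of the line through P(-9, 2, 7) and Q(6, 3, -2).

Direction vector d = Q - P = (6 + 9, 3 - 2, -2 - 7) = (15, 1, -9)
Parametric form r = P + t·d:
x = -9 + 15t, y = 2 + t, z = 7 - 9t

x = -9 + 15t, y = 2 + t, z = 7 - 9t


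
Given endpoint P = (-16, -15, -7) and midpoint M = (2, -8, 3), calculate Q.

Q = 2M - P
  = (2·2 - (-16), 2·(-8) - (-15), 2·3 - (-7))
  = (4 + 16, -16 + 15, 6 + 7)
  = (20, -1, 13)

(20, -1, 13)


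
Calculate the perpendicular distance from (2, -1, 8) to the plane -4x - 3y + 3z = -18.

distance = |a·x₀ + b·y₀ + c·z₀ - d| / √(a² + b² + c²)
  = |(-4)·2 + (-3)·(-1) + 3·8 - (-18)| / √((-4)² + (-3)² + 3²)
  = |-8 + 3 + 24 + 18| / √(16 + 9 + 9)
  = |37| / √34
  = 37 / 5.831
  ≈ 6.345

6.345


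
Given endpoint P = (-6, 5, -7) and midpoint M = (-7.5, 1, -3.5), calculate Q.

Q = 2M - P
  = (2·(-7.5) - (-6), 2·1 - 5, 2·(-3.5) - (-7))
  = (-15 + 6, 2 - 5, -7 + 7)
  = (-9, -3, 0)

(-9, -3, 0)


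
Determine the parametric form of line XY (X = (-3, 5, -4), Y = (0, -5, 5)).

Direction vector d = Y - X = (0 + 3, -5 - 5, 5 + 4) = (3, -10, 9)
Parametric form r = X + t·d:
x = -3 + 3t, y = 5 - 10t, z = -4 + 9t

x = -3 + 3t, y = 5 - 10t, z = -4 + 9t


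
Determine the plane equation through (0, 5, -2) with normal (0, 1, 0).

The plane through P with normal n = (a, b, c) satisfies n·(r - P) = 0,
i.e. ax + by + cz = a·x₀ + b·y₀ + c·z₀.
d = 0·0 + 1·5 + 0·(-2)
  = 0 + 5 + 0
  = 5
Equation: y = 5

y = 5


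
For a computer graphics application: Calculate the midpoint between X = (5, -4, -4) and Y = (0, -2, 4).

M = ((x₁+x₂)/2, (y₁+y₂)/2, (z₁+z₂)/2)
  = ((5 + 0)/2, (-4 - 2)/2, (-4 + 4)/2)
  = (5/2, -6/2, 0/2)
  = (2.5, -3, 0)

(2.5, -3, 0)


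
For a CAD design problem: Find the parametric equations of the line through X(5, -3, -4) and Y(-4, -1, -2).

Direction vector d = Y - X = (-4 - 5, -1 + 3, -2 + 4) = (-9, 2, 2)
Parametric form r = X + t·d:
x = 5 - 9t, y = -3 + 2t, z = -4 + 2t

x = 5 - 9t, y = -3 + 2t, z = -4 + 2t


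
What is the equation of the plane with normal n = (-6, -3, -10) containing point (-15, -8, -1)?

The plane through P with normal n = (a, b, c) satisfies n·(r - P) = 0,
i.e. ax + by + cz = a·x₀ + b·y₀ + c·z₀.
d = (-6)·(-15) + (-3)·(-8) + (-10)·(-1)
  = 90 + 24 + 10
  = 124
Equation: -6x - 3y - 10z = 124

-6x - 3y - 10z = 124


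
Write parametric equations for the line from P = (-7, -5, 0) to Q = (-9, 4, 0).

Direction vector d = Q - P = (-9 + 7, 4 + 5, 0 + 0) = (-2, 9, 0)
Parametric form r = P + t·d:
x = -7 - 2t, y = -5 + 9t, z = 0

x = -7 - 2t, y = -5 + 9t, z = 0


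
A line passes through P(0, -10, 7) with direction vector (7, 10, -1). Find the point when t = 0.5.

P(t) = P + t·d
  = (0 + 7·0.5, -10 + 10·0.5, 7 + (-1)·0.5)
  = (0 + 3.5, -10 + 5, 7 - 0.5)
  = (3.5, -5, 6.5)

(3.5, -5, 6.5)


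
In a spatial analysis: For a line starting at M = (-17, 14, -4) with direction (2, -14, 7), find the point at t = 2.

P(t) = M + t·d
  = (-17 + 2·2, 14 + (-14)·2, -4 + 7·2)
  = (-17 + 4, 14 - 28, -4 + 14)
  = (-13, -14, 10)

(-13, -14, 10)


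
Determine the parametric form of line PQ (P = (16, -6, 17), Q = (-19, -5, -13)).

Direction vector d = Q - P = (-19 - 16, -5 + 6, -13 - 17) = (-35, 1, -30)
Parametric form r = P + t·d:
x = 16 - 35t, y = -6 + t, z = 17 - 30t

x = 16 - 35t, y = -6 + t, z = 17 - 30t


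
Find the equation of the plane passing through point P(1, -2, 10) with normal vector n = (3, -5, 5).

The plane through P with normal n = (a, b, c) satisfies n·(r - P) = 0,
i.e. ax + by + cz = a·x₀ + b·y₀ + c·z₀.
d = 3·1 + (-5)·(-2) + 5·10
  = 3 + 10 + 50
  = 63
Equation: 3x - 5y + 5z = 63

3x - 5y + 5z = 63


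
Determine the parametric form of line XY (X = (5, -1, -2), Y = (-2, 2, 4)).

Direction vector d = Y - X = (-2 - 5, 2 + 1, 4 + 2) = (-7, 3, 6)
Parametric form r = X + t·d:
x = 5 - 7t, y = -1 + 3t, z = -2 + 6t

x = 5 - 7t, y = -1 + 3t, z = -2 + 6t


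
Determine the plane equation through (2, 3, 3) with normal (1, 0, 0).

The plane through P with normal n = (a, b, c) satisfies n·(r - P) = 0,
i.e. ax + by + cz = a·x₀ + b·y₀ + c·z₀.
d = 1·2 + 0·3 + 0·3
  = 2 + 0 + 0
  = 2
Equation: x = 2

x = 2


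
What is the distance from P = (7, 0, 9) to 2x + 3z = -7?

distance = |a·x₀ + b·y₀ + c·z₀ - d| / √(a² + b² + c²)
  = |2·7 + 0·0 + 3·9 - (-7)| / √(2² + 0² + 3²)
  = |14 + 0 + 27 + 7| / √(4 + 0 + 9)
  = |48| / √13
  = 48 / 3.606
  ≈ 13.31

13.31


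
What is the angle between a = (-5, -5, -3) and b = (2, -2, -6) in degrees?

a·b = (-5)·2 + (-5)·(-2) + (-3)·(-6) = -10 + 10 + 18 = 18
|a| = √((-5)² + (-5)² + (-3)²) = √59 ≈ 7.681
|b| = √(2² + (-2)² + (-6)²) = √44 ≈ 6.633
cos θ = (a·b)/(|a||b|) = 18/(7.681·6.633) ≈ 0.3533
θ = arccos(0.3533) ≈ 69.31°

69.31°


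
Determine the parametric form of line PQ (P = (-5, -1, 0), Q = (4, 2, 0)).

Direction vector d = Q - P = (4 + 5, 2 + 1, 0 + 0) = (9, 3, 0)
Parametric form r = P + t·d:
x = -5 + 9t, y = -1 + 3t, z = 0

x = -5 + 9t, y = -1 + 3t, z = 0


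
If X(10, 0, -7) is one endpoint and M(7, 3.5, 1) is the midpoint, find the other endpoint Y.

Y = 2M - X
  = (2·7 - 10, 2·3.5 - 0, 2·1 - (-7))
  = (14 - 10, 7 + 0, 2 + 7)
  = (4, 7, 9)

(4, 7, 9)


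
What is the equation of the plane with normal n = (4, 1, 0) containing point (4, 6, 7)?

The plane through P with normal n = (a, b, c) satisfies n·(r - P) = 0,
i.e. ax + by + cz = a·x₀ + b·y₀ + c·z₀.
d = 4·4 + 1·6 + 0·7
  = 16 + 6 + 0
  = 22
Equation: 4x + y = 22

4x + y = 22


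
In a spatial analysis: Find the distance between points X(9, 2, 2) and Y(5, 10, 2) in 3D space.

d = √[(x₂-x₁)² + (y₂-y₁)² + (z₂-z₁)²]
  = √[(-4)² + 8² + 0²]
  = √[16 + 64 + 0]
  = √80
  ≈ 8.944

8.944


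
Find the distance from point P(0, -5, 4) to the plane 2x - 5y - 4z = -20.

distance = |a·x₀ + b·y₀ + c·z₀ - d| / √(a² + b² + c²)
  = |2·0 + (-5)·(-5) + (-4)·4 - (-20)| / √(2² + (-5)² + (-4)²)
  = |0 + 25 - 16 + 20| / √(4 + 25 + 16)
  = |29| / √45
  = 29 / 6.708
  ≈ 4.323

4.323


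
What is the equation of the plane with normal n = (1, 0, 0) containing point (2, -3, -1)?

The plane through P with normal n = (a, b, c) satisfies n·(r - P) = 0,
i.e. ax + by + cz = a·x₀ + b·y₀ + c·z₀.
d = 1·2 + 0·(-3) + 0·(-1)
  = 2 + 0 + 0
  = 2
Equation: x = 2

x = 2


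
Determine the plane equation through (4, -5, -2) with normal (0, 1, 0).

The plane through P with normal n = (a, b, c) satisfies n·(r - P) = 0,
i.e. ax + by + cz = a·x₀ + b·y₀ + c·z₀.
d = 0·4 + 1·(-5) + 0·(-2)
  = 0 - 5 + 0
  = -5
Equation: y = -5

y = -5


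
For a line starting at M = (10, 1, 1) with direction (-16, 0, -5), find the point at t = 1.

P(t) = M + t·d
  = (10 + (-16)·1, 1 + 0·1, 1 + (-5)·1)
  = (10 - 16, 1 + 0, 1 - 5)
  = (-6, 1, -4)

(-6, 1, -4)


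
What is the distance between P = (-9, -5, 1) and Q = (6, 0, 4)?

d = √[(x₂-x₁)² + (y₂-y₁)² + (z₂-z₁)²]
  = √[15² + 5² + 3²]
  = √[225 + 25 + 9]
  = √259
  ≈ 16.09

16.09


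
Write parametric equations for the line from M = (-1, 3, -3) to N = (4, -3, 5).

Direction vector d = N - M = (4 + 1, -3 - 3, 5 + 3) = (5, -6, 8)
Parametric form r = M + t·d:
x = -1 + 5t, y = 3 - 6t, z = -3 + 8t

x = -1 + 5t, y = 3 - 6t, z = -3 + 8t


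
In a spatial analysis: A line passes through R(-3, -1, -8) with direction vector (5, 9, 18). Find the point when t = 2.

P(t) = R + t·d
  = (-3 + 5·2, -1 + 9·2, -8 + 18·2)
  = (-3 + 10, -1 + 18, -8 + 36)
  = (7, 17, 28)

(7, 17, 28)


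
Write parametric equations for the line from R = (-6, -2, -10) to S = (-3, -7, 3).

Direction vector d = S - R = (-3 + 6, -7 + 2, 3 + 10) = (3, -5, 13)
Parametric form r = R + t·d:
x = -6 + 3t, y = -2 - 5t, z = -10 + 13t

x = -6 + 3t, y = -2 - 5t, z = -10 + 13t


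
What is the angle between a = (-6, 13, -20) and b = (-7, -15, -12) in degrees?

a·b = (-6)·(-7) + 13·(-15) + (-20)·(-12) = 42 - 195 + 240 = 87
|a| = √((-6)² + 13² + (-20)²) = √605 ≈ 24.6
|b| = √((-7)² + (-15)² + (-12)²) = √418 ≈ 20.45
cos θ = (a·b)/(|a||b|) = 87/(24.6·20.45) ≈ 0.173
θ = arccos(0.173) ≈ 80.04°

80.04°


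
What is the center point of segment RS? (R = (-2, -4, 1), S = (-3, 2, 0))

M = ((x₁+x₂)/2, (y₁+y₂)/2, (z₁+z₂)/2)
  = ((-2 - 3)/2, (-4 + 2)/2, (1 + 0)/2)
  = (-5/2, -2/2, 1/2)
  = (-2.5, -1, 0.5)

(-2.5, -1, 0.5)


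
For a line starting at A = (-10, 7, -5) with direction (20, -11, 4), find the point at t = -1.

P(t) = A + t·d
  = (-10 + 20·(-1), 7 + (-11)·(-1), -5 + 4·(-1))
  = (-10 - 20, 7 + 11, -5 - 4)
  = (-30, 18, -9)

(-30, 18, -9)


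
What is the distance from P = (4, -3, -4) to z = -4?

distance = |a·x₀ + b·y₀ + c·z₀ - d| / √(a² + b² + c²)
  = |0·4 + 0·(-3) + 1·(-4) - (-4)| / √(0² + 0² + 1²)
  = |0 + 0 - 4 + 4| / √(0 + 0 + 1)
  = |0| / √1
  = 0 / 1
  ≈ 0

0


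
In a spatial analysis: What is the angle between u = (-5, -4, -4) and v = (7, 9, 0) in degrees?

u·v = (-5)·7 + (-4)·9 + (-4)·0 = -35 - 36 + 0 = -71
|u| = √((-5)² + (-4)² + (-4)²) = √57 ≈ 7.55
|v| = √(7² + 9² + 0²) = √130 ≈ 11.4
cos θ = (u·v)/(|u||v|) = -71/(7.55·11.4) ≈ -0.8248
θ = arccos(-0.8248) ≈ 145.6°

145.6°


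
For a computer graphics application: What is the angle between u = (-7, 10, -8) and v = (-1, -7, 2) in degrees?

u·v = (-7)·(-1) + 10·(-7) + (-8)·2 = 7 - 70 - 16 = -79
|u| = √((-7)² + 10² + (-8)²) = √213 ≈ 14.59
|v| = √((-1)² + (-7)² + 2²) = √54 ≈ 7.348
cos θ = (u·v)/(|u||v|) = -79/(14.59·7.348) ≈ -0.7366
θ = arccos(-0.7366) ≈ 137.4°

137.4°


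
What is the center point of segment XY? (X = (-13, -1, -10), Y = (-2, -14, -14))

M = ((x₁+x₂)/2, (y₁+y₂)/2, (z₁+z₂)/2)
  = ((-13 - 2)/2, (-1 - 14)/2, (-10 - 14)/2)
  = (-15/2, -15/2, -24/2)
  = (-7.5, -7.5, -12)

(-7.5, -7.5, -12)


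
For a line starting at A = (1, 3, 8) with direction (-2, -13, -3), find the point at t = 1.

P(t) = A + t·d
  = (1 + (-2)·1, 3 + (-13)·1, 8 + (-3)·1)
  = (1 - 2, 3 - 13, 8 - 3)
  = (-1, -10, 5)

(-1, -10, 5)


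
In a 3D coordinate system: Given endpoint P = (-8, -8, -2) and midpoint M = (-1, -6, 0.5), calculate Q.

Q = 2M - P
  = (2·(-1) - (-8), 2·(-6) - (-8), 2·0.5 - (-2))
  = (-2 + 8, -12 + 8, 1 + 2)
  = (6, -4, 3)

(6, -4, 3)


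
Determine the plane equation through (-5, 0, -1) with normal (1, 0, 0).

The plane through P with normal n = (a, b, c) satisfies n·(r - P) = 0,
i.e. ax + by + cz = a·x₀ + b·y₀ + c·z₀.
d = 1·(-5) + 0·0 + 0·(-1)
  = -5 + 0 + 0
  = -5
Equation: x = -5

x = -5


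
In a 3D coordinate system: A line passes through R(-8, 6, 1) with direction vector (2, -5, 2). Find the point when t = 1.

P(t) = R + t·d
  = (-8 + 2·1, 6 + (-5)·1, 1 + 2·1)
  = (-8 + 2, 6 - 5, 1 + 2)
  = (-6, 1, 3)

(-6, 1, 3)


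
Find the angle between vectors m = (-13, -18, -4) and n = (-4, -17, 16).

m·n = (-13)·(-4) + (-18)·(-17) + (-4)·16 = 52 + 306 - 64 = 294
|m| = √((-13)² + (-18)² + (-4)²) = √509 ≈ 22.56
|n| = √((-4)² + (-17)² + 16²) = √561 ≈ 23.69
cos θ = (m·n)/(|m||n|) = 294/(22.56·23.69) ≈ 0.5502
θ = arccos(0.5502) ≈ 56.62°

56.62°


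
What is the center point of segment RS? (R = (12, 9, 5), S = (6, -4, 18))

M = ((x₁+x₂)/2, (y₁+y₂)/2, (z₁+z₂)/2)
  = ((12 + 6)/2, (9 - 4)/2, (5 + 18)/2)
  = (18/2, 5/2, 23/2)
  = (9, 2.5, 11.5)

(9, 2.5, 11.5)


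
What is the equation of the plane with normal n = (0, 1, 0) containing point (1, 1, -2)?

The plane through P with normal n = (a, b, c) satisfies n·(r - P) = 0,
i.e. ax + by + cz = a·x₀ + b·y₀ + c·z₀.
d = 0·1 + 1·1 + 0·(-2)
  = 0 + 1 + 0
  = 1
Equation: y = 1

y = 1


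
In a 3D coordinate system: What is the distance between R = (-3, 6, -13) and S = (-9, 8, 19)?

d = √[(x₂-x₁)² + (y₂-y₁)² + (z₂-z₁)²]
  = √[(-6)² + 2² + 32²]
  = √[36 + 4 + 1024]
  = √1064
  ≈ 32.62

32.62


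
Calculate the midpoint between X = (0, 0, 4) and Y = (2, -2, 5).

M = ((x₁+x₂)/2, (y₁+y₂)/2, (z₁+z₂)/2)
  = ((0 + 2)/2, (0 - 2)/2, (4 + 5)/2)
  = (2/2, -2/2, 9/2)
  = (1, -1, 4.5)

(1, -1, 4.5)


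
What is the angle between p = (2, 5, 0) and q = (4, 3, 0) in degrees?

p·q = 2·4 + 5·3 + 0·0 = 8 + 15 + 0 = 23
|p| = √(2² + 5² + 0²) = √29 ≈ 5.385
|q| = √(4² + 3² + 0²) = √25 ≈ 5
cos θ = (p·q)/(|p||q|) = 23/(5.385·5) ≈ 0.8542
θ = arccos(0.8542) ≈ 31.33°

31.33°


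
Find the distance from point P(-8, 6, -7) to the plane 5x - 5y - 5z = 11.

distance = |a·x₀ + b·y₀ + c·z₀ - d| / √(a² + b² + c²)
  = |5·(-8) + (-5)·6 + (-5)·(-7) - 11| / √(5² + (-5)² + (-5)²)
  = |-40 - 30 + 35 - 11| / √(25 + 25 + 25)
  = |-46| / √75
  = 46 / 8.66
  ≈ 5.312

5.312


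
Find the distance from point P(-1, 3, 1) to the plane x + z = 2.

distance = |a·x₀ + b·y₀ + c·z₀ - d| / √(a² + b² + c²)
  = |1·(-1) + 0·3 + 1·1 - 2| / √(1² + 0² + 1²)
  = |-1 + 0 + 1 - 2| / √(1 + 0 + 1)
  = |-2| / √2
  = 2 / 1.414
  ≈ 1.414

1.414


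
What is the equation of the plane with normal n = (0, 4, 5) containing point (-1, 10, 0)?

The plane through P with normal n = (a, b, c) satisfies n·(r - P) = 0,
i.e. ax + by + cz = a·x₀ + b·y₀ + c·z₀.
d = 0·(-1) + 4·10 + 5·0
  = 0 + 40 + 0
  = 40
Equation: 4y + 5z = 40

4y + 5z = 40


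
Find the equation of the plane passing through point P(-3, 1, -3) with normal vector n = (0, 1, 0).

The plane through P with normal n = (a, b, c) satisfies n·(r - P) = 0,
i.e. ax + by + cz = a·x₀ + b·y₀ + c·z₀.
d = 0·(-3) + 1·1 + 0·(-3)
  = 0 + 1 + 0
  = 1
Equation: y = 1

y = 1


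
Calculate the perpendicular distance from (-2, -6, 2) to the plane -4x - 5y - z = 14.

distance = |a·x₀ + b·y₀ + c·z₀ - d| / √(a² + b² + c²)
  = |(-4)·(-2) + (-5)·(-6) + (-1)·2 - 14| / √((-4)² + (-5)² + (-1)²)
  = |8 + 30 - 2 - 14| / √(16 + 25 + 1)
  = |22| / √42
  = 22 / 6.481
  ≈ 3.395

3.395


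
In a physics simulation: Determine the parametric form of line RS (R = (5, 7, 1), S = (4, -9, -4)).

Direction vector d = S - R = (4 - 5, -9 - 7, -4 - 1) = (-1, -16, -5)
Parametric form r = R + t·d:
x = 5 - t, y = 7 - 16t, z = 1 - 5t

x = 5 - t, y = 7 - 16t, z = 1 - 5t


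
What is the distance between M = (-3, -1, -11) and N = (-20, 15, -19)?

d = √[(x₂-x₁)² + (y₂-y₁)² + (z₂-z₁)²]
  = √[(-17)² + 16² + (-8)²]
  = √[289 + 256 + 64]
  = √609
  ≈ 24.68

24.68


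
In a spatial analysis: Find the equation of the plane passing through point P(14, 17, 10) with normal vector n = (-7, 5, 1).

The plane through P with normal n = (a, b, c) satisfies n·(r - P) = 0,
i.e. ax + by + cz = a·x₀ + b·y₀ + c·z₀.
d = (-7)·14 + 5·17 + 1·10
  = -98 + 85 + 10
  = -3
Equation: -7x + 5y + z = -3

-7x + 5y + z = -3


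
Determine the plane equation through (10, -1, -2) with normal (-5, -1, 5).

The plane through P with normal n = (a, b, c) satisfies n·(r - P) = 0,
i.e. ax + by + cz = a·x₀ + b·y₀ + c·z₀.
d = (-5)·10 + (-1)·(-1) + 5·(-2)
  = -50 + 1 - 10
  = -59
Equation: -5x - y + 5z = -59

-5x - y + 5z = -59


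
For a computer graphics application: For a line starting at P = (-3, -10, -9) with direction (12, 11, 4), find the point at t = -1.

P(t) = P + t·d
  = (-3 + 12·(-1), -10 + 11·(-1), -9 + 4·(-1))
  = (-3 - 12, -10 - 11, -9 - 4)
  = (-15, -21, -13)

(-15, -21, -13)


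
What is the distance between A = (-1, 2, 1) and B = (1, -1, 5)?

d = √[(x₂-x₁)² + (y₂-y₁)² + (z₂-z₁)²]
  = √[2² + (-3)² + 4²]
  = √[4 + 9 + 16]
  = √29
  ≈ 5.385

5.385


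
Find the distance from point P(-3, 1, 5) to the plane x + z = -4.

distance = |a·x₀ + b·y₀ + c·z₀ - d| / √(a² + b² + c²)
  = |1·(-3) + 0·1 + 1·5 - (-4)| / √(1² + 0² + 1²)
  = |-3 + 0 + 5 + 4| / √(1 + 0 + 1)
  = |6| / √2
  = 6 / 1.414
  ≈ 4.243

4.243


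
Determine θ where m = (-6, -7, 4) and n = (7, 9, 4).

m·n = (-6)·7 + (-7)·9 + 4·4 = -42 - 63 + 16 = -89
|m| = √((-6)² + (-7)² + 4²) = √101 ≈ 10.05
|n| = √(7² + 9² + 4²) = √146 ≈ 12.08
cos θ = (m·n)/(|m||n|) = -89/(10.05·12.08) ≈ -0.7329
θ = arccos(-0.7329) ≈ 137.1°

137.1°


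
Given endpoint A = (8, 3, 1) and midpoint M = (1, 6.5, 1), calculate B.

B = 2M - A
  = (2·1 - 8, 2·6.5 - 3, 2·1 - 1)
  = (2 - 8, 13 - 3, 2 - 1)
  = (-6, 10, 1)

(-6, 10, 1)


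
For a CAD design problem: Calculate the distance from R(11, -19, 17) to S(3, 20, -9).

d = √[(x₂-x₁)² + (y₂-y₁)² + (z₂-z₁)²]
  = √[(-8)² + 39² + (-26)²]
  = √[64 + 1521 + 676]
  = √2261
  ≈ 47.55

47.55


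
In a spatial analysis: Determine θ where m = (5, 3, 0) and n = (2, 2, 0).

m·n = 5·2 + 3·2 + 0·0 = 10 + 6 + 0 = 16
|m| = √(5² + 3² + 0²) = √34 ≈ 5.831
|n| = √(2² + 2² + 0²) = √8 ≈ 2.828
cos θ = (m·n)/(|m||n|) = 16/(5.831·2.828) ≈ 0.9701
θ = arccos(0.9701) ≈ 14.04°

14.04°


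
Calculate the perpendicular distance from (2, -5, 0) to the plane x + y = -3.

distance = |a·x₀ + b·y₀ + c·z₀ - d| / √(a² + b² + c²)
  = |1·2 + 1·(-5) + 0·0 - (-3)| / √(1² + 1² + 0²)
  = |2 - 5 + 0 + 3| / √(1 + 1 + 0)
  = |0| / √2
  = 0 / 1.414
  ≈ 0

0


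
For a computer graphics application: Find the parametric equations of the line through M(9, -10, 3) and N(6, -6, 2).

Direction vector d = N - M = (6 - 9, -6 + 10, 2 - 3) = (-3, 4, -1)
Parametric form r = M + t·d:
x = 9 - 3t, y = -10 + 4t, z = 3 - t

x = 9 - 3t, y = -10 + 4t, z = 3 - t


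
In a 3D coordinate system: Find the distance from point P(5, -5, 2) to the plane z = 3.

distance = |a·x₀ + b·y₀ + c·z₀ - d| / √(a² + b² + c²)
  = |0·5 + 0·(-5) + 1·2 - 3| / √(0² + 0² + 1²)
  = |0 + 0 + 2 - 3| / √(0 + 0 + 1)
  = |-1| / √1
  = 1 / 1
  ≈ 1

1


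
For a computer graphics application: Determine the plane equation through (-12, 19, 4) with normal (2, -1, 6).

The plane through P with normal n = (a, b, c) satisfies n·(r - P) = 0,
i.e. ax + by + cz = a·x₀ + b·y₀ + c·z₀.
d = 2·(-12) + (-1)·19 + 6·4
  = -24 - 19 + 24
  = -19
Equation: 2x - y + 6z = -19

2x - y + 6z = -19


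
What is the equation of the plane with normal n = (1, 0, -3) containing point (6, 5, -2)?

The plane through P with normal n = (a, b, c) satisfies n·(r - P) = 0,
i.e. ax + by + cz = a·x₀ + b·y₀ + c·z₀.
d = 1·6 + 0·5 + (-3)·(-2)
  = 6 + 0 + 6
  = 12
Equation: x - 3z = 12

x - 3z = 12


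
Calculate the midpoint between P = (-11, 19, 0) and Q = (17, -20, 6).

M = ((x₁+x₂)/2, (y₁+y₂)/2, (z₁+z₂)/2)
  = ((-11 + 17)/2, (19 - 20)/2, (0 + 6)/2)
  = (6/2, -1/2, 6/2)
  = (3, -0.5, 3)

(3, -0.5, 3)


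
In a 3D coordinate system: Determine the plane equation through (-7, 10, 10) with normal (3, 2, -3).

The plane through P with normal n = (a, b, c) satisfies n·(r - P) = 0,
i.e. ax + by + cz = a·x₀ + b·y₀ + c·z₀.
d = 3·(-7) + 2·10 + (-3)·10
  = -21 + 20 - 30
  = -31
Equation: 3x + 2y - 3z = -31

3x + 2y - 3z = -31


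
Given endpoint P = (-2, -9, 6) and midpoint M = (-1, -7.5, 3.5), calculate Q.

Q = 2M - P
  = (2·(-1) - (-2), 2·(-7.5) - (-9), 2·3.5 - 6)
  = (-2 + 2, -15 + 9, 7 - 6)
  = (0, -6, 1)

(0, -6, 1)


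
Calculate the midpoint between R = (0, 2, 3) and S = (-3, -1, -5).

M = ((x₁+x₂)/2, (y₁+y₂)/2, (z₁+z₂)/2)
  = ((0 - 3)/2, (2 - 1)/2, (3 - 5)/2)
  = (-3/2, 1/2, -2/2)
  = (-1.5, 0.5, -1)

(-1.5, 0.5, -1)


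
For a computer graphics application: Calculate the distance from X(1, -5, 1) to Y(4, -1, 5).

d = √[(x₂-x₁)² + (y₂-y₁)² + (z₂-z₁)²]
  = √[3² + 4² + 4²]
  = √[9 + 16 + 16]
  = √41
  ≈ 6.403

6.403


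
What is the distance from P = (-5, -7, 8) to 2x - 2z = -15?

distance = |a·x₀ + b·y₀ + c·z₀ - d| / √(a² + b² + c²)
  = |2·(-5) + 0·(-7) + (-2)·8 - (-15)| / √(2² + 0² + (-2)²)
  = |-10 + 0 - 16 + 15| / √(4 + 0 + 4)
  = |-11| / √8
  = 11 / 2.828
  ≈ 3.889

3.889


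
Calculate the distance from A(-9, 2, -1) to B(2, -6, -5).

d = √[(x₂-x₁)² + (y₂-y₁)² + (z₂-z₁)²]
  = √[11² + (-8)² + (-4)²]
  = √[121 + 64 + 16]
  = √201
  ≈ 14.18

14.18


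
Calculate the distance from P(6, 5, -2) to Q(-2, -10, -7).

d = √[(x₂-x₁)² + (y₂-y₁)² + (z₂-z₁)²]
  = √[(-8)² + (-15)² + (-5)²]
  = √[64 + 225 + 25]
  = √314
  ≈ 17.72

17.72


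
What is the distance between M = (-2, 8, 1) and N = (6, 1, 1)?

d = √[(x₂-x₁)² + (y₂-y₁)² + (z₂-z₁)²]
  = √[8² + (-7)² + 0²]
  = √[64 + 49 + 0]
  = √113
  ≈ 10.63

10.63


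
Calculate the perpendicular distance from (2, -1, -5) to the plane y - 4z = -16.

distance = |a·x₀ + b·y₀ + c·z₀ - d| / √(a² + b² + c²)
  = |0·2 + 1·(-1) + (-4)·(-5) - (-16)| / √(0² + 1² + (-4)²)
  = |0 - 1 + 20 + 16| / √(0 + 1 + 16)
  = |35| / √17
  = 35 / 4.123
  ≈ 8.489

8.489


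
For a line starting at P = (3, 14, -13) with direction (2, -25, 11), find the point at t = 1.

P(t) = P + t·d
  = (3 + 2·1, 14 + (-25)·1, -13 + 11·1)
  = (3 + 2, 14 - 25, -13 + 11)
  = (5, -11, -2)

(5, -11, -2)


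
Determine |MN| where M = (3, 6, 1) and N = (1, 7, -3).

d = √[(x₂-x₁)² + (y₂-y₁)² + (z₂-z₁)²]
  = √[(-2)² + 1² + (-4)²]
  = √[4 + 1 + 16]
  = √21
  ≈ 4.583

4.583


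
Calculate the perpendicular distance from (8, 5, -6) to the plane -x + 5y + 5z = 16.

distance = |a·x₀ + b·y₀ + c·z₀ - d| / √(a² + b² + c²)
  = |(-1)·8 + 5·5 + 5·(-6) - 16| / √((-1)² + 5² + 5²)
  = |-8 + 25 - 30 - 16| / √(1 + 25 + 25)
  = |-29| / √51
  = 29 / 7.141
  ≈ 4.061

4.061


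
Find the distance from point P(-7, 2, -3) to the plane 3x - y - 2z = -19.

distance = |a·x₀ + b·y₀ + c·z₀ - d| / √(a² + b² + c²)
  = |3·(-7) + (-1)·2 + (-2)·(-3) - (-19)| / √(3² + (-1)² + (-2)²)
  = |-21 - 2 + 6 + 19| / √(9 + 1 + 4)
  = |2| / √14
  = 2 / 3.742
  ≈ 0.5345

0.5345


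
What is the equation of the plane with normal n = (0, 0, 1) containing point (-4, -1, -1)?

The plane through P with normal n = (a, b, c) satisfies n·(r - P) = 0,
i.e. ax + by + cz = a·x₀ + b·y₀ + c·z₀.
d = 0·(-4) + 0·(-1) + 1·(-1)
  = 0 + 0 - 1
  = -1
Equation: z = -1

z = -1


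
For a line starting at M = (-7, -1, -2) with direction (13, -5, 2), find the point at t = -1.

P(t) = M + t·d
  = (-7 + 13·(-1), -1 + (-5)·(-1), -2 + 2·(-1))
  = (-7 - 13, -1 + 5, -2 - 2)
  = (-20, 4, -4)

(-20, 4, -4)


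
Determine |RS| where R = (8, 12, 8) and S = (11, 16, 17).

d = √[(x₂-x₁)² + (y₂-y₁)² + (z₂-z₁)²]
  = √[3² + 4² + 9²]
  = √[9 + 16 + 81]
  = √106
  ≈ 10.3

10.3


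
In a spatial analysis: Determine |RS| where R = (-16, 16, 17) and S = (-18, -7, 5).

d = √[(x₂-x₁)² + (y₂-y₁)² + (z₂-z₁)²]
  = √[(-2)² + (-23)² + (-12)²]
  = √[4 + 529 + 144]
  = √677
  ≈ 26.02

26.02


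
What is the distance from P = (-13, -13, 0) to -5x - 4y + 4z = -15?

distance = |a·x₀ + b·y₀ + c·z₀ - d| / √(a² + b² + c²)
  = |(-5)·(-13) + (-4)·(-13) + 4·0 - (-15)| / √((-5)² + (-4)² + 4²)
  = |65 + 52 + 0 + 15| / √(25 + 16 + 16)
  = |132| / √57
  = 132 / 7.55
  ≈ 17.48

17.48


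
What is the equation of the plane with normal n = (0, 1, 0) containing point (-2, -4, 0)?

The plane through P with normal n = (a, b, c) satisfies n·(r - P) = 0,
i.e. ax + by + cz = a·x₀ + b·y₀ + c·z₀.
d = 0·(-2) + 1·(-4) + 0·0
  = 0 - 4 + 0
  = -4
Equation: y = -4

y = -4


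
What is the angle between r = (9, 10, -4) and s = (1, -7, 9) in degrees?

r·s = 9·1 + 10·(-7) + (-4)·9 = 9 - 70 - 36 = -97
|r| = √(9² + 10² + (-4)²) = √197 ≈ 14.04
|s| = √(1² + (-7)² + 9²) = √131 ≈ 11.45
cos θ = (r·s)/(|r||s|) = -97/(14.04·11.45) ≈ -0.6038
θ = arccos(-0.6038) ≈ 127.1°

127.1°


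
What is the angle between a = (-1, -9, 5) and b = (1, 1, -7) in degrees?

a·b = (-1)·1 + (-9)·1 + 5·(-7) = -1 - 9 - 35 = -45
|a| = √((-1)² + (-9)² + 5²) = √107 ≈ 10.34
|b| = √(1² + 1² + (-7)²) = √51 ≈ 7.141
cos θ = (a·b)/(|a||b|) = -45/(10.34·7.141) ≈ -0.6092
θ = arccos(-0.6092) ≈ 127.5°

127.5°


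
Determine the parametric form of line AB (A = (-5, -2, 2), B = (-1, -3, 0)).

Direction vector d = B - A = (-1 + 5, -3 + 2, 0 - 2) = (4, -1, -2)
Parametric form r = A + t·d:
x = -5 + 4t, y = -2 - t, z = 2 - 2t

x = -5 + 4t, y = -2 - t, z = 2 - 2t


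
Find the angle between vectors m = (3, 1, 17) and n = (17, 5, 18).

m·n = 3·17 + 1·5 + 17·18 = 51 + 5 + 306 = 362
|m| = √(3² + 1² + 17²) = √299 ≈ 17.29
|n| = √(17² + 5² + 18²) = √638 ≈ 25.26
cos θ = (m·n)/(|m||n|) = 362/(17.29·25.26) ≈ 0.8288
θ = arccos(0.8288) ≈ 34.02°

34.02°


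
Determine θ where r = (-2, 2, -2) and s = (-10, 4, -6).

r·s = (-2)·(-10) + 2·4 + (-2)·(-6) = 20 + 8 + 12 = 40
|r| = √((-2)² + 2² + (-2)²) = √12 ≈ 3.464
|s| = √((-10)² + 4² + (-6)²) = √152 ≈ 12.33
cos θ = (r·s)/(|r||s|) = 40/(3.464·12.33) ≈ 0.9366
θ = arccos(0.9366) ≈ 20.51°

20.51°


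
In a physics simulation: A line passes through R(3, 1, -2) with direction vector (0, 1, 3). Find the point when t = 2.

P(t) = R + t·d
  = (3 + 0·2, 1 + 1·2, -2 + 3·2)
  = (3 + 0, 1 + 2, -2 + 6)
  = (3, 3, 4)

(3, 3, 4)


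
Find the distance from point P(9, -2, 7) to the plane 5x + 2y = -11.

distance = |a·x₀ + b·y₀ + c·z₀ - d| / √(a² + b² + c²)
  = |5·9 + 2·(-2) + 0·7 - (-11)| / √(5² + 2² + 0²)
  = |45 - 4 + 0 + 11| / √(25 + 4 + 0)
  = |52| / √29
  = 52 / 5.385
  ≈ 9.656

9.656


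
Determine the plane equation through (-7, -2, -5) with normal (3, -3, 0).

The plane through P with normal n = (a, b, c) satisfies n·(r - P) = 0,
i.e. ax + by + cz = a·x₀ + b·y₀ + c·z₀.
d = 3·(-7) + (-3)·(-2) + 0·(-5)
  = -21 + 6 + 0
  = -15
Equation: 3x - 3y = -15

3x - 3y = -15
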